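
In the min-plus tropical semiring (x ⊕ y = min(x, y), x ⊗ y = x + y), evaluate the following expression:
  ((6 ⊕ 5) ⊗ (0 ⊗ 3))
((6 ⊕ 5) ⊗ (0 ⊗ 3)) = 8

Expand innermost to outermost. Recall ⊕ takes the minimum of its arguments and ⊗ takes their sum. Working out the expression ((6 ⊕ 5) ⊗ (0 ⊗ 3)) gives 8.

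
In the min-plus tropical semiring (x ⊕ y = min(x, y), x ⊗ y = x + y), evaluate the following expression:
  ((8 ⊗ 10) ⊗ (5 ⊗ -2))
((8 ⊗ 10) ⊗ (5 ⊗ -2)) = 21

Expand innermost to outermost. Recall ⊕ takes the minimum of its arguments and ⊗ takes their sum. Working out the expression ((8 ⊗ 10) ⊗ (5 ⊗ -2)) gives 21.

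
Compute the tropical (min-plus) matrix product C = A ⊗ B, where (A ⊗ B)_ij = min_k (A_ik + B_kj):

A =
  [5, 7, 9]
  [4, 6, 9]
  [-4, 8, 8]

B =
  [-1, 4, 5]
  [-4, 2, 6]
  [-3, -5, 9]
A ⊗ B =
  [3, 4, 10]
  [2, 4, 9]
  [-5, 0, 1]

Apply the min-plus product entry-by-entry:
  C[0][0] = min over k of (A[0][0] + B[0][0] = 5 + -1 = 4, A[0][1] + B[1][0] = 7 + -4 = 3, A[0][2] + B[2][0] = 9 + -3 = 6) = 3 (attained at k = 1)
  C[0][1] = min over k of (A[0][0] + B[0][1] = 5 + 4 = 9, A[0][1] + B[1][1] = 7 + 2 = 9, A[0][2] + B[2][1] = 9 + -5 = 4) = 4 (attained at k = 2)
  C[0][2] = min over k of (A[0][0] + B[0][2] = 5 + 5 = 10, A[0][1] + B[1][2] = 7 + 6 = 13, A[0][2] + B[2][2] = 9 + 9 = 18) = 10 (attained at k = 0)
  C[1][0] = min over k of (A[1][0] + B[0][0] = 4 + -1 = 3, A[1][1] + B[1][0] = 6 + -4 = 2, A[1][2] + B[2][0] = 9 + -3 = 6) = 2 (attained at k = 1)
  C[1][1] = min over k of (A[1][0] + B[0][1] = 4 + 4 = 8, A[1][1] + B[1][1] = 6 + 2 = 8, A[1][2] + B[2][1] = 9 + -5 = 4) = 4 (attained at k = 2)
  C[1][2] = min over k of (A[1][0] + B[0][2] = 4 + 5 = 9, A[1][1] + B[1][2] = 6 + 6 = 12, A[1][2] + B[2][2] = 9 + 9 = 18) = 9 (attained at k = 0)
  C[2][0] = min over k of (A[2][0] + B[0][0] = -4 + -1 = -5, A[2][1] + B[1][0] = 8 + -4 = 4, A[2][2] + B[2][0] = 8 + -3 = 5) = -5 (attained at k = 0)
  C[2][1] = min over k of (A[2][0] + B[0][1] = -4 + 4 = 0, A[2][1] + B[1][1] = 8 + 2 = 10, A[2][2] + B[2][1] = 8 + -5 = 3) = 0 (attained at k = 0)
  C[2][2] = min over k of (A[2][0] + B[0][2] = -4 + 5 = 1, A[2][1] + B[1][2] = 8 + 6 = 14, A[2][2] + B[2][2] = 8 + 9 = 17) = 1 (attained at k = 0)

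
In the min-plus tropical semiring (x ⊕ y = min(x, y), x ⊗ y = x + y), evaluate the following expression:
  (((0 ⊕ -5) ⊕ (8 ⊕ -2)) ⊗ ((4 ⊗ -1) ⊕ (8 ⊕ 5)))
(((0 ⊕ -5) ⊕ (8 ⊕ -2)) ⊗ ((4 ⊗ -1) ⊕ (8 ⊕ 5))) = -2

Expand innermost to outermost. Recall ⊕ takes the minimum of its arguments and ⊗ takes their sum. Working out the expression (((0 ⊕ -5) ⊕ (8 ⊕ -2)) ⊗ ((4 ⊗ -1) ⊕ (8 ⊕ 5))) gives -2.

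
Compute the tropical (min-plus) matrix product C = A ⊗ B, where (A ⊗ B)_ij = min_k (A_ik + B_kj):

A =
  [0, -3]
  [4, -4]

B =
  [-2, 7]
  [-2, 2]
A ⊗ B =
  [-5, -1]
  [-6, -2]

Apply the min-plus product entry-by-entry:
  C[0][0] = min over k of (A[0][0] + B[0][0] = 0 + -2 = -2, A[0][1] + B[1][0] = -3 + -2 = -5) = -5 (attained at k = 1)
  C[0][1] = min over k of (A[0][0] + B[0][1] = 0 + 7 = 7, A[0][1] + B[1][1] = -3 + 2 = -1) = -1 (attained at k = 1)
  C[1][0] = min over k of (A[1][0] + B[0][0] = 4 + -2 = 2, A[1][1] + B[1][0] = -4 + -2 = -6) = -6 (attained at k = 1)
  C[1][1] = min over k of (A[1][0] + B[0][1] = 4 + 7 = 11, A[1][1] + B[1][1] = -4 + 2 = -2) = -2 (attained at k = 1)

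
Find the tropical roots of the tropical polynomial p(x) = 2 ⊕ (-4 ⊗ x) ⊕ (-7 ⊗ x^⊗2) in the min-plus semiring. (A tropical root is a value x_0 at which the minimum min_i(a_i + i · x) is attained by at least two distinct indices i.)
Roots: {3, 6}

Each tropical root is a break point of the lower envelope of the lines y = a_i + i · x (there are 3 lines, with slopes 0, 1, ..., 2). Only the lines that attain the minimum somewhere contribute to roots; other lines are dominated. Here the surviving (envelope) indices are i = 2, i = 1, i = 0.
Intersections between consecutive envelope lines give the roots: for adjacent envelope indices i < j the intersection is x = (a_i − a_j) / (j − i). Reading off the sorted break points: {3, 6}.
Verification: at each break x_0, at least two indices attain the minimum of min_i(a_i + i · x_0).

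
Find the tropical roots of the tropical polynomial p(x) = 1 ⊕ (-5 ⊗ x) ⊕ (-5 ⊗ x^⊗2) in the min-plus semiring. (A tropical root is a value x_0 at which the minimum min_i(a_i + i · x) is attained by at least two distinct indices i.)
Roots: {0, 6}

Each tropical root is a break point of the lower envelope of the lines y = a_i + i · x (there are 3 lines, with slopes 0, 1, ..., 2). Only the lines that attain the minimum somewhere contribute to roots; other lines are dominated. Here the surviving (envelope) indices are i = 2, i = 1, i = 0.
Intersections between consecutive envelope lines give the roots: for adjacent envelope indices i < j the intersection is x = (a_i − a_j) / (j − i). Reading off the sorted break points: {0, 6}.
Verification: at each break x_0, at least two indices attain the minimum of min_i(a_i + i · x_0).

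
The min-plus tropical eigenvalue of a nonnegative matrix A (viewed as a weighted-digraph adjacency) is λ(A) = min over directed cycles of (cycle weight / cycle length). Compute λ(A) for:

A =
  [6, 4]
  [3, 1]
λ(A) = 1

Enumerate directed cycles and compute their means (weight / length). Sample:
  cycle 0 → 0: weight = 6, length = 1, mean = 6/1 ≈ 6.000
  cycle 1 → 1: weight = 1, length = 1, mean = 1/1 ≈ 1.000
  cycle 0 → 1 → 0: weight = 7, length = 2, mean = 7/2 ≈ 3.500
  cycle 1 → 0 → 1: weight = 7, length = 2, mean = 7/2 ≈ 3.500
Minimum mean = 1.000, attained e.g. along the cycle 1 → 1 with weight 1 and length 1. So λ(A) = 1/1 = 1.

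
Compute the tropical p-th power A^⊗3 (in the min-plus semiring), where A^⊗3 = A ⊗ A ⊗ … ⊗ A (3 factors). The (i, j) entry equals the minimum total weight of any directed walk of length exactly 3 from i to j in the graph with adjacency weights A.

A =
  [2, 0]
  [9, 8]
A^⊗3 =
  [6, 4]
  [13, 11]

Each entry (A^⊗3)_ij equals the minimum over all length-3 walks i = v_0 → v_1 → … → v_3 = j of Σ_t A[v_t][v_{t+1}]. For example, for (i, j) = (0, 1) we minimise over 4 possible intermediate vertex sequences; the minimum is 4, attained along the walk 0 → 0 → 0 → 1.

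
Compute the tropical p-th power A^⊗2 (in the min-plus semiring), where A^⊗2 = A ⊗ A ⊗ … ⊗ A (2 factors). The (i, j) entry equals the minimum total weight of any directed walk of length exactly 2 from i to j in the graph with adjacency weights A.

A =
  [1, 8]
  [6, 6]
A^⊗2 =
  [2, 9]
  [7, 12]

Each entry (A^⊗2)_ij equals the minimum over all length-2 walks i = v_0 → v_1 → … → v_2 = j of Σ_t A[v_t][v_{t+1}]. For example, for (i, j) = (0, 1) we minimise over 2 possible intermediate vertex sequences; the minimum is 9, attained along the walk 0 → 0 → 1.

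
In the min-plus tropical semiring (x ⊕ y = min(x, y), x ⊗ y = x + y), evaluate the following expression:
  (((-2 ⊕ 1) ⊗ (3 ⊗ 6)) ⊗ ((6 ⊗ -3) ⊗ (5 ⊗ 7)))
(((-2 ⊕ 1) ⊗ (3 ⊗ 6)) ⊗ ((6 ⊗ -3) ⊗ (5 ⊗ 7))) = 22

Expand innermost to outermost. Recall ⊕ takes the minimum of its arguments and ⊗ takes their sum. Working out the expression (((-2 ⊕ 1) ⊗ (3 ⊗ 6)) ⊗ ((6 ⊗ -3) ⊗ (5 ⊗ 7))) gives 22.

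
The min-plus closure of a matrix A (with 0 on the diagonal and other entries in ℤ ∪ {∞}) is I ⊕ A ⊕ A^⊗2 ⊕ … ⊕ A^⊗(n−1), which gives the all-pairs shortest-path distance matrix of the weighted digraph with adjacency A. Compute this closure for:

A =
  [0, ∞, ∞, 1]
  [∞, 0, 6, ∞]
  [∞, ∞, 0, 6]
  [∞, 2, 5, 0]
Closure =
  [0, 3, 6, 1]
  [∞, 0, 6, 12]
  [∞, 8, 0, 6]
  [∞, 2, 5, 0]

This is the Floyd-Warshall all-pairs shortest-path computation. For each intermediate vertex k = 0, 1, …, 3, update dist[i][j] ← min(dist[i][j], dist[i][k] + dist[k][j]). The final matrix gives, for each (i, j), the minimum total weight of any directed path from i to j (possibly empty when i = j).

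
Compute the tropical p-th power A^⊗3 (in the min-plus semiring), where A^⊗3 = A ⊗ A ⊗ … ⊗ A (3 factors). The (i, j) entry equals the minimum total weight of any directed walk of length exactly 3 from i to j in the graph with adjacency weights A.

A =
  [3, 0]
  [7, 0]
A^⊗3 =
  [7, 0]
  [7, 0]

Each entry (A^⊗3)_ij equals the minimum over all length-3 walks i = v_0 → v_1 → … → v_3 = j of Σ_t A[v_t][v_{t+1}]. For example, for (i, j) = (0, 1) we minimise over 4 possible intermediate vertex sequences; the minimum is 0, attained along the walk 0 → 1 → 1 → 1.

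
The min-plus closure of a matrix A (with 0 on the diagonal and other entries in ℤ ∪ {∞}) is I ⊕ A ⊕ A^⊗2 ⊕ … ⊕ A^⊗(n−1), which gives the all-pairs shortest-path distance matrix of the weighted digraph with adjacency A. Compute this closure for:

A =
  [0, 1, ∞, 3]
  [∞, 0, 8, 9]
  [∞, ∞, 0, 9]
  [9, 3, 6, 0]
Closure =
  [0, 1, 9, 3]
  [18, 0, 8, 9]
  [18, 12, 0, 9]
  [9, 3, 6, 0]

This is the Floyd-Warshall all-pairs shortest-path computation. For each intermediate vertex k = 0, 1, …, 3, update dist[i][j] ← min(dist[i][j], dist[i][k] + dist[k][j]). The final matrix gives, for each (i, j), the minimum total weight of any directed path from i to j (possibly empty when i = j).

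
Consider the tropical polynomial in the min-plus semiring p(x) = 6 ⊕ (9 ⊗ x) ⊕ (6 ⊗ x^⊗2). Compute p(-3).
p(-3) = 0

A tropical monomial a ⊗ x^⊗i evaluates to a + i · x. Evaluating each term at x = -3:
  Term 0 contributes 6 + 0 · -3 = 6
  Term 1 contributes 9 + 1 · -3 = 6
  Term 2 contributes 6 + 2 · -3 = 0
p(-3) = ⊕ of these = min[6, 6, 0] = 0.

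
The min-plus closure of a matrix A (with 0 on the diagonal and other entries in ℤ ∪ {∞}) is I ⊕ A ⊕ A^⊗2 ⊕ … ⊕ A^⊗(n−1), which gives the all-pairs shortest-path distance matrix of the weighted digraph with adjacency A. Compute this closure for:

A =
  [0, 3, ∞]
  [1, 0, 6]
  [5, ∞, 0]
Closure =
  [0, 3, 9]
  [1, 0, 6]
  [5, 8, 0]

This is the Floyd-Warshall all-pairs shortest-path computation. For each intermediate vertex k = 0, 1, …, 2, update dist[i][j] ← min(dist[i][j], dist[i][k] + dist[k][j]). The final matrix gives, for each (i, j), the minimum total weight of any directed path from i to j (possibly empty when i = j).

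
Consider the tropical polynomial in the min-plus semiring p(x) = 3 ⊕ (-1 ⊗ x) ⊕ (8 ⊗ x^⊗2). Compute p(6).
p(6) = 3

A tropical monomial a ⊗ x^⊗i evaluates to a + i · x. Evaluating each term at x = 6:
  Term 0 contributes 3 + 0 · 6 = 3
  Term 1 contributes -1 + 1 · 6 = 5
  Term 2 contributes 8 + 2 · 6 = 20
p(6) = ⊕ of these = min[3, 5, 20] = 3.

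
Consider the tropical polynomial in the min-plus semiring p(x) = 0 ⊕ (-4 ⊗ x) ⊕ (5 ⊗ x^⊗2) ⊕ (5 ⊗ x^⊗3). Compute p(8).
p(8) = 0

A tropical monomial a ⊗ x^⊗i evaluates to a + i · x. Evaluating each term at x = 8:
  Term 0 contributes 0 + 0 · 8 = 0
  Term 1 contributes -4 + 1 · 8 = 4
  Term 2 contributes 5 + 2 · 8 = 21
  Term 3 contributes 5 + 3 · 8 = 29
p(8) = ⊕ of these = min[0, 4, 21, 29] = 0.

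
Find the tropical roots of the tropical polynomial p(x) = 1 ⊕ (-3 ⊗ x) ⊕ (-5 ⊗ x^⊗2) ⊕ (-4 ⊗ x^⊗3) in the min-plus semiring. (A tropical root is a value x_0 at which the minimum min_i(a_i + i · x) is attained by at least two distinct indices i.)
Roots: {-1, 2, 4}

Each tropical root is a break point of the lower envelope of the lines y = a_i + i · x (there are 4 lines, with slopes 0, 1, ..., 3). Only the lines that attain the minimum somewhere contribute to roots; other lines are dominated. Here the surviving (envelope) indices are i = 3, i = 2, i = 1, i = 0.
Intersections between consecutive envelope lines give the roots: for adjacent envelope indices i < j the intersection is x = (a_i − a_j) / (j − i). Reading off the sorted break points: {-1, 2, 4}.
Verification: at each break x_0, at least two indices attain the minimum of min_i(a_i + i · x_0).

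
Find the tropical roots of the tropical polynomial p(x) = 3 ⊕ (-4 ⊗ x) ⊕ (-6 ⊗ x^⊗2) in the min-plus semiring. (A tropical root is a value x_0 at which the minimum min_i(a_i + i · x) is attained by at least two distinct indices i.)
Roots: {2, 7}

Each tropical root is a break point of the lower envelope of the lines y = a_i + i · x (there are 3 lines, with slopes 0, 1, ..., 2). Only the lines that attain the minimum somewhere contribute to roots; other lines are dominated. Here the surviving (envelope) indices are i = 2, i = 1, i = 0.
Intersections between consecutive envelope lines give the roots: for adjacent envelope indices i < j the intersection is x = (a_i − a_j) / (j − i). Reading off the sorted break points: {2, 7}.
Verification: at each break x_0, at least two indices attain the minimum of min_i(a_i + i · x_0).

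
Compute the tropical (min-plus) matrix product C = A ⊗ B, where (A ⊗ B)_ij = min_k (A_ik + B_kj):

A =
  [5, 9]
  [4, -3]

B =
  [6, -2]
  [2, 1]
A ⊗ B =
  [11, 3]
  [-1, -2]

Apply the min-plus product entry-by-entry:
  C[0][0] = min over k of (A[0][0] + B[0][0] = 5 + 6 = 11, A[0][1] + B[1][0] = 9 + 2 = 11) = 11 (attained at k = 0)
  C[0][1] = min over k of (A[0][0] + B[0][1] = 5 + -2 = 3, A[0][1] + B[1][1] = 9 + 1 = 10) = 3 (attained at k = 0)
  C[1][0] = min over k of (A[1][0] + B[0][0] = 4 + 6 = 10, A[1][1] + B[1][0] = -3 + 2 = -1) = -1 (attained at k = 1)
  C[1][1] = min over k of (A[1][0] + B[0][1] = 4 + -2 = 2, A[1][1] + B[1][1] = -3 + 1 = -2) = -2 (attained at k = 1)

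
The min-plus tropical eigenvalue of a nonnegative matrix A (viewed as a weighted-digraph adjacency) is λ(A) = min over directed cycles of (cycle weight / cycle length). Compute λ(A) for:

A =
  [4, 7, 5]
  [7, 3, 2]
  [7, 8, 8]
λ(A) = 3

Enumerate directed cycles and compute their means (weight / length). Sample:
  cycle 0 → 0: weight = 4, length = 1, mean = 4/1 ≈ 4.000
  cycle 1 → 1: weight = 3, length = 1, mean = 3/1 ≈ 3.000
  cycle 2 → 2: weight = 8, length = 1, mean = 8/1 ≈ 8.000
  cycle 0 → 1 → 0: weight = 14, length = 2, mean = 14/2 ≈ 7.000
  cycle 0 → 2 → 0: weight = 12, length = 2, mean = 12/2 ≈ 6.000
  cycle 1 → 0 → 1: weight = 14, length = 2, mean = 14/2 ≈ 7.000
Minimum mean = 3.000, attained e.g. along the cycle 1 → 1 with weight 3 and length 1. So λ(A) = 3/1 = 3.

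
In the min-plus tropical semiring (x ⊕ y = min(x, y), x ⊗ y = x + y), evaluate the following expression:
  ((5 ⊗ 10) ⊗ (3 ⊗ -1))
((5 ⊗ 10) ⊗ (3 ⊗ -1)) = 17

Expand innermost to outermost. Recall ⊕ takes the minimum of its arguments and ⊗ takes their sum. Working out the expression ((5 ⊗ 10) ⊗ (3 ⊗ -1)) gives 17.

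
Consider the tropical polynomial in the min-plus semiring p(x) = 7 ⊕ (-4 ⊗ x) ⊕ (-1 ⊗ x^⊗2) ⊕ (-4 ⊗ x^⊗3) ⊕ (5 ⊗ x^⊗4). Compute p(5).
p(5) = 1

A tropical monomial a ⊗ x^⊗i evaluates to a + i · x. Evaluating each term at x = 5:
  Term 0 contributes 7 + 0 · 5 = 7
  Term 1 contributes -4 + 1 · 5 = 1
  Term 2 contributes -1 + 2 · 5 = 9
  Term 3 contributes -4 + 3 · 5 = 11
  Term 4 contributes 5 + 4 · 5 = 25
p(5) = ⊕ of these = min[7, 1, 9, 11, 25] = 1.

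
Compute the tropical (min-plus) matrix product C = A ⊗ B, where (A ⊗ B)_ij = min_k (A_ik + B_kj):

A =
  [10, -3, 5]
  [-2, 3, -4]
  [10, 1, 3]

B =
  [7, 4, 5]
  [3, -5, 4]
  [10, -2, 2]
A ⊗ B =
  [0, -8, 1]
  [5, -6, -2]
  [4, -4, 5]

Apply the min-plus product entry-by-entry:
  C[0][0] = min over k of (A[0][0] + B[0][0] = 10 + 7 = 17, A[0][1] + B[1][0] = -3 + 3 = 0, A[0][2] + B[2][0] = 5 + 10 = 15) = 0 (attained at k = 1)
  C[0][1] = min over k of (A[0][0] + B[0][1] = 10 + 4 = 14, A[0][1] + B[1][1] = -3 + -5 = -8, A[0][2] + B[2][1] = 5 + -2 = 3) = -8 (attained at k = 1)
  C[0][2] = min over k of (A[0][0] + B[0][2] = 10 + 5 = 15, A[0][1] + B[1][2] = -3 + 4 = 1, A[0][2] + B[2][2] = 5 + 2 = 7) = 1 (attained at k = 1)
  C[1][0] = min over k of (A[1][0] + B[0][0] = -2 + 7 = 5, A[1][1] + B[1][0] = 3 + 3 = 6, A[1][2] + B[2][0] = -4 + 10 = 6) = 5 (attained at k = 0)
  C[1][1] = min over k of (A[1][0] + B[0][1] = -2 + 4 = 2, A[1][1] + B[1][1] = 3 + -5 = -2, A[1][2] + B[2][1] = -4 + -2 = -6) = -6 (attained at k = 2)
  C[1][2] = min over k of (A[1][0] + B[0][2] = -2 + 5 = 3, A[1][1] + B[1][2] = 3 + 4 = 7, A[1][2] + B[2][2] = -4 + 2 = -2) = -2 (attained at k = 2)
  C[2][0] = min over k of (A[2][0] + B[0][0] = 10 + 7 = 17, A[2][1] + B[1][0] = 1 + 3 = 4, A[2][2] + B[2][0] = 3 + 10 = 13) = 4 (attained at k = 1)
  C[2][1] = min over k of (A[2][0] + B[0][1] = 10 + 4 = 14, A[2][1] + B[1][1] = 1 + -5 = -4, A[2][2] + B[2][1] = 3 + -2 = 1) = -4 (attained at k = 1)
  C[2][2] = min over k of (A[2][0] + B[0][2] = 10 + 5 = 15, A[2][1] + B[1][2] = 1 + 4 = 5, A[2][2] + B[2][2] = 3 + 2 = 5) = 5 (attained at k = 1)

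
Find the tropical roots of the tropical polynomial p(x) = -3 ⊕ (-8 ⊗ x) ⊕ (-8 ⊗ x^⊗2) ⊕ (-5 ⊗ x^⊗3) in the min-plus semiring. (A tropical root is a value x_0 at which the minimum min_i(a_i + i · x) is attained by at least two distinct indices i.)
Roots: {-3, 0, 5}

Each tropical root is a break point of the lower envelope of the lines y = a_i + i · x (there are 4 lines, with slopes 0, 1, ..., 3). Only the lines that attain the minimum somewhere contribute to roots; other lines are dominated. Here the surviving (envelope) indices are i = 3, i = 2, i = 1, i = 0.
Intersections between consecutive envelope lines give the roots: for adjacent envelope indices i < j the intersection is x = (a_i − a_j) / (j − i). Reading off the sorted break points: {-3, 0, 5}.
Verification: at each break x_0, at least two indices attain the minimum of min_i(a_i + i · x_0).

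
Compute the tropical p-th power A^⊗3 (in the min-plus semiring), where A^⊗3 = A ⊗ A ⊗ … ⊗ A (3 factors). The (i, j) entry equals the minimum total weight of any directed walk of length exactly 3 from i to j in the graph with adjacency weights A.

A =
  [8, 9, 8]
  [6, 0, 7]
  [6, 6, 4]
A^⊗3 =
  [15, 9, 16]
  [6, 0, 7]
  [12, 6, 12]

Each entry (A^⊗3)_ij equals the minimum over all length-3 walks i = v_0 → v_1 → … → v_3 = j of Σ_t A[v_t][v_{t+1}]. For example, for (i, j) = (0, 2) we minimise over 9 possible intermediate vertex sequences; the minimum is 16, attained along the walk 0 → 1 → 1 → 2.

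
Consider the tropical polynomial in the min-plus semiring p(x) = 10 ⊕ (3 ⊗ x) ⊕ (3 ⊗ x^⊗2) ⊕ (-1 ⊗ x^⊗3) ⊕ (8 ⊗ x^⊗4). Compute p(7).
p(7) = 10

A tropical monomial a ⊗ x^⊗i evaluates to a + i · x. Evaluating each term at x = 7:
  Term 0 contributes 10 + 0 · 7 = 10
  Term 1 contributes 3 + 1 · 7 = 10
  Term 2 contributes 3 + 2 · 7 = 17
  Term 3 contributes -1 + 3 · 7 = 20
  Term 4 contributes 8 + 4 · 7 = 36
p(7) = ⊕ of these = min[10, 10, 17, 20, 36] = 10.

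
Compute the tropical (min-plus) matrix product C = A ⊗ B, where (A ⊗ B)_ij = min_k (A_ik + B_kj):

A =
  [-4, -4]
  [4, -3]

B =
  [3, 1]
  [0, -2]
A ⊗ B =
  [-4, -6]
  [-3, -5]

Apply the min-plus product entry-by-entry:
  C[0][0] = min over k of (A[0][0] + B[0][0] = -4 + 3 = -1, A[0][1] + B[1][0] = -4 + 0 = -4) = -4 (attained at k = 1)
  C[0][1] = min over k of (A[0][0] + B[0][1] = -4 + 1 = -3, A[0][1] + B[1][1] = -4 + -2 = -6) = -6 (attained at k = 1)
  C[1][0] = min over k of (A[1][0] + B[0][0] = 4 + 3 = 7, A[1][1] + B[1][0] = -3 + 0 = -3) = -3 (attained at k = 1)
  C[1][1] = min over k of (A[1][0] + B[0][1] = 4 + 1 = 5, A[1][1] + B[1][1] = -3 + -2 = -5) = -5 (attained at k = 1)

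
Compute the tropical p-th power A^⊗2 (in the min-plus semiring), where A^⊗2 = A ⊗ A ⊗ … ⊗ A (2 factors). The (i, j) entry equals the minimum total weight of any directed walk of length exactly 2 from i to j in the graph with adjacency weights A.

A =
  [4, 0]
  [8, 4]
A^⊗2 =
  [8, 4]
  [12, 8]

Each entry (A^⊗2)_ij equals the minimum over all length-2 walks i = v_0 → v_1 → … → v_2 = j of Σ_t A[v_t][v_{t+1}]. For example, for (i, j) = (0, 1) we minimise over 2 possible intermediate vertex sequences; the minimum is 4, attained along the walk 0 → 0 → 1.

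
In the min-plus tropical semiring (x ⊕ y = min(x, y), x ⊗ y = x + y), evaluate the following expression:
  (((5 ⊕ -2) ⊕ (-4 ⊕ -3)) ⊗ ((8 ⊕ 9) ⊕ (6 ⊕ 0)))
(((5 ⊕ -2) ⊕ (-4 ⊕ -3)) ⊗ ((8 ⊕ 9) ⊕ (6 ⊕ 0))) = -4

Expand innermost to outermost. Recall ⊕ takes the minimum of its arguments and ⊗ takes their sum. Working out the expression (((5 ⊕ -2) ⊕ (-4 ⊕ -3)) ⊗ ((8 ⊕ 9) ⊕ (6 ⊕ 0))) gives -4.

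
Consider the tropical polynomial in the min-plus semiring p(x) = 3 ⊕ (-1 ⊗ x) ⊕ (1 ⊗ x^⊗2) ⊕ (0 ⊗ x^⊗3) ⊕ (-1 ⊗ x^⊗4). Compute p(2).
p(2) = 1

A tropical monomial a ⊗ x^⊗i evaluates to a + i · x. Evaluating each term at x = 2:
  Term 0 contributes 3 + 0 · 2 = 3
  Term 1 contributes -1 + 1 · 2 = 1
  Term 2 contributes 1 + 2 · 2 = 5
  Term 3 contributes 0 + 3 · 2 = 6
  Term 4 contributes -1 + 4 · 2 = 7
p(2) = ⊕ of these = min[3, 1, 5, 6, 7] = 1.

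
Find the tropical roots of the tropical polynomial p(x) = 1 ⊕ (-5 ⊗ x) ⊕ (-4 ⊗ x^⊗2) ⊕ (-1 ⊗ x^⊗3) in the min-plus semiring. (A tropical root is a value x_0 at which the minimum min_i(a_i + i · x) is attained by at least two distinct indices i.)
Roots: {-3, -1, 6}

Each tropical root is a break point of the lower envelope of the lines y = a_i + i · x (there are 4 lines, with slopes 0, 1, ..., 3). Only the lines that attain the minimum somewhere contribute to roots; other lines are dominated. Here the surviving (envelope) indices are i = 3, i = 2, i = 1, i = 0.
Intersections between consecutive envelope lines give the roots: for adjacent envelope indices i < j the intersection is x = (a_i − a_j) / (j − i). Reading off the sorted break points: {-3, -1, 6}.
Verification: at each break x_0, at least two indices attain the minimum of min_i(a_i + i · x_0).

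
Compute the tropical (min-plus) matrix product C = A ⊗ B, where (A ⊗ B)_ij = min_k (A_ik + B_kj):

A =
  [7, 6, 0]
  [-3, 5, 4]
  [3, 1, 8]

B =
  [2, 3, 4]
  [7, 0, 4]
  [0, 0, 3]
A ⊗ B =
  [0, 0, 3]
  [-1, 0, 1]
  [5, 1, 5]

Apply the min-plus product entry-by-entry:
  C[0][0] = min over k of (A[0][0] + B[0][0] = 7 + 2 = 9, A[0][1] + B[1][0] = 6 + 7 = 13, A[0][2] + B[2][0] = 0 + 0 = 0) = 0 (attained at k = 2)
  C[0][1] = min over k of (A[0][0] + B[0][1] = 7 + 3 = 10, A[0][1] + B[1][1] = 6 + 0 = 6, A[0][2] + B[2][1] = 0 + 0 = 0) = 0 (attained at k = 2)
  C[0][2] = min over k of (A[0][0] + B[0][2] = 7 + 4 = 11, A[0][1] + B[1][2] = 6 + 4 = 10, A[0][2] + B[2][2] = 0 + 3 = 3) = 3 (attained at k = 2)
  C[1][0] = min over k of (A[1][0] + B[0][0] = -3 + 2 = -1, A[1][1] + B[1][0] = 5 + 7 = 12, A[1][2] + B[2][0] = 4 + 0 = 4) = -1 (attained at k = 0)
  C[1][1] = min over k of (A[1][0] + B[0][1] = -3 + 3 = 0, A[1][1] + B[1][1] = 5 + 0 = 5, A[1][2] + B[2][1] = 4 + 0 = 4) = 0 (attained at k = 0)
  C[1][2] = min over k of (A[1][0] + B[0][2] = -3 + 4 = 1, A[1][1] + B[1][2] = 5 + 4 = 9, A[1][2] + B[2][2] = 4 + 3 = 7) = 1 (attained at k = 0)
  C[2][0] = min over k of (A[2][0] + B[0][0] = 3 + 2 = 5, A[2][1] + B[1][0] = 1 + 7 = 8, A[2][2] + B[2][0] = 8 + 0 = 8) = 5 (attained at k = 0)
  C[2][1] = min over k of (A[2][0] + B[0][1] = 3 + 3 = 6, A[2][1] + B[1][1] = 1 + 0 = 1, A[2][2] + B[2][1] = 8 + 0 = 8) = 1 (attained at k = 1)
  C[2][2] = min over k of (A[2][0] + B[0][2] = 3 + 4 = 7, A[2][1] + B[1][2] = 1 + 4 = 5, A[2][2] + B[2][2] = 8 + 3 = 11) = 5 (attained at k = 1)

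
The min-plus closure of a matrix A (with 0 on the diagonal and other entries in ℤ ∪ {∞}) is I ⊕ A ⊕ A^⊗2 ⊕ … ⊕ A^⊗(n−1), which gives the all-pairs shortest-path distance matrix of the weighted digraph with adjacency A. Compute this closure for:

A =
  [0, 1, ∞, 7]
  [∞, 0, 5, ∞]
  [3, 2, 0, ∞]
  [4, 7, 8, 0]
Closure =
  [0, 1, 6, 7]
  [8, 0, 5, 15]
  [3, 2, 0, 10]
  [4, 5, 8, 0]

This is the Floyd-Warshall all-pairs shortest-path computation. For each intermediate vertex k = 0, 1, …, 3, update dist[i][j] ← min(dist[i][j], dist[i][k] + dist[k][j]). The final matrix gives, for each (i, j), the minimum total weight of any directed path from i to j (possibly empty when i = j).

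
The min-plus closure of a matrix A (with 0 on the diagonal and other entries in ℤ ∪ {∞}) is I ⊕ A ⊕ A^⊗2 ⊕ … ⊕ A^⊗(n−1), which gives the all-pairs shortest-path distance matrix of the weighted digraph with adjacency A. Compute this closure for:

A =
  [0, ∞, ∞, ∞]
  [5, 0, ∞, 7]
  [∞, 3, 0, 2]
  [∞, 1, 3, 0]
Closure =
  [0, ∞, ∞, ∞]
  [5, 0, 10, 7]
  [8, 3, 0, 2]
  [6, 1, 3, 0]

This is the Floyd-Warshall all-pairs shortest-path computation. For each intermediate vertex k = 0, 1, …, 3, update dist[i][j] ← min(dist[i][j], dist[i][k] + dist[k][j]). The final matrix gives, for each (i, j), the minimum total weight of any directed path from i to j (possibly empty when i = j).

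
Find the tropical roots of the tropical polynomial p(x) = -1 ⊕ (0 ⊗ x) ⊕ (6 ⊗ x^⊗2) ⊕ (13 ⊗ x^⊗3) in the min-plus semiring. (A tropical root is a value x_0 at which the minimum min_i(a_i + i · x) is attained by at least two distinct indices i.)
Roots: {-7, -6, -1}

Each tropical root is a break point of the lower envelope of the lines y = a_i + i · x (there are 4 lines, with slopes 0, 1, ..., 3). Only the lines that attain the minimum somewhere contribute to roots; other lines are dominated. Here the surviving (envelope) indices are i = 3, i = 2, i = 1, i = 0.
Intersections between consecutive envelope lines give the roots: for adjacent envelope indices i < j the intersection is x = (a_i − a_j) / (j − i). Reading off the sorted break points: {-7, -6, -1}.
Verification: at each break x_0, at least two indices attain the minimum of min_i(a_i + i · x_0).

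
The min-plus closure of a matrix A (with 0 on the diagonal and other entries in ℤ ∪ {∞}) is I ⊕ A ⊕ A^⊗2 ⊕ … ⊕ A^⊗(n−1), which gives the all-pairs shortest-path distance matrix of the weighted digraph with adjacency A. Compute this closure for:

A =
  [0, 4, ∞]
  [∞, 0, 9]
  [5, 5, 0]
Closure =
  [0, 4, 13]
  [14, 0, 9]
  [5, 5, 0]

This is the Floyd-Warshall all-pairs shortest-path computation. For each intermediate vertex k = 0, 1, …, 2, update dist[i][j] ← min(dist[i][j], dist[i][k] + dist[k][j]). The final matrix gives, for each (i, j), the minimum total weight of any directed path from i to j (possibly empty when i = j).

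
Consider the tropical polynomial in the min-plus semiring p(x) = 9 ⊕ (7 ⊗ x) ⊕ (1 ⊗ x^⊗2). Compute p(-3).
p(-3) = -5

A tropical monomial a ⊗ x^⊗i evaluates to a + i · x. Evaluating each term at x = -3:
  Term 0 contributes 9 + 0 · -3 = 9
  Term 1 contributes 7 + 1 · -3 = 4
  Term 2 contributes 1 + 2 · -3 = -5
p(-3) = ⊕ of these = min[9, 4, -5] = -5.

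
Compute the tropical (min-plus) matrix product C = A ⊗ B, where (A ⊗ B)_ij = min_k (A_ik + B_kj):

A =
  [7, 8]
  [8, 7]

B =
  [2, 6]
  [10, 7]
A ⊗ B =
  [9, 13]
  [10, 14]

Apply the min-plus product entry-by-entry:
  C[0][0] = min over k of (A[0][0] + B[0][0] = 7 + 2 = 9, A[0][1] + B[1][0] = 8 + 10 = 18) = 9 (attained at k = 0)
  C[0][1] = min over k of (A[0][0] + B[0][1] = 7 + 6 = 13, A[0][1] + B[1][1] = 8 + 7 = 15) = 13 (attained at k = 0)
  C[1][0] = min over k of (A[1][0] + B[0][0] = 8 + 2 = 10, A[1][1] + B[1][0] = 7 + 10 = 17) = 10 (attained at k = 0)
  C[1][1] = min over k of (A[1][0] + B[0][1] = 8 + 6 = 14, A[1][1] + B[1][1] = 7 + 7 = 14) = 14 (attained at k = 0)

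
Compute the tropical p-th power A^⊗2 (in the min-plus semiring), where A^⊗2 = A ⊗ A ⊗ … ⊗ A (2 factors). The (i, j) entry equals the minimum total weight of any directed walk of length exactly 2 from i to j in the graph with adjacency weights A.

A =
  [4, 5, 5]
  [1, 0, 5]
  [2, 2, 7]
A^⊗2 =
  [6, 5, 9]
  [1, 0, 5]
  [3, 2, 7]

Each entry (A^⊗2)_ij equals the minimum over all length-2 walks i = v_0 → v_1 → … → v_2 = j of Σ_t A[v_t][v_{t+1}]. For example, for (i, j) = (0, 2) we minimise over 3 possible intermediate vertex sequences; the minimum is 9, attained along the walk 0 → 0 → 2.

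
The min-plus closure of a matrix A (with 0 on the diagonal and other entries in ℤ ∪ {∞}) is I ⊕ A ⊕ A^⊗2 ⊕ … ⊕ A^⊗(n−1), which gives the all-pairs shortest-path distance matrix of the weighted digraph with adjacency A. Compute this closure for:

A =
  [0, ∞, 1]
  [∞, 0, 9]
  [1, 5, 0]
Closure =
  [0, 6, 1]
  [10, 0, 9]
  [1, 5, 0]

This is the Floyd-Warshall all-pairs shortest-path computation. For each intermediate vertex k = 0, 1, …, 2, update dist[i][j] ← min(dist[i][j], dist[i][k] + dist[k][j]). The final matrix gives, for each (i, j), the minimum total weight of any directed path from i to j (possibly empty when i = j).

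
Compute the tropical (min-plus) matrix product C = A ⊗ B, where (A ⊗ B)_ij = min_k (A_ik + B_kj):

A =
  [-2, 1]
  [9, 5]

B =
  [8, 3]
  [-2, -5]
A ⊗ B =
  [-1, -4]
  [3, 0]

Apply the min-plus product entry-by-entry:
  C[0][0] = min over k of (A[0][0] + B[0][0] = -2 + 8 = 6, A[0][1] + B[1][0] = 1 + -2 = -1) = -1 (attained at k = 1)
  C[0][1] = min over k of (A[0][0] + B[0][1] = -2 + 3 = 1, A[0][1] + B[1][1] = 1 + -5 = -4) = -4 (attained at k = 1)
  C[1][0] = min over k of (A[1][0] + B[0][0] = 9 + 8 = 17, A[1][1] + B[1][0] = 5 + -2 = 3) = 3 (attained at k = 1)
  C[1][1] = min over k of (A[1][0] + B[0][1] = 9 + 3 = 12, A[1][1] + B[1][1] = 5 + -5 = 0) = 0 (attained at k = 1)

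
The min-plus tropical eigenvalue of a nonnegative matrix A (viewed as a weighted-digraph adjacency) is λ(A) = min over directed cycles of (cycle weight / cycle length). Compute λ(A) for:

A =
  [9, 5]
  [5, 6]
λ(A) = 5

Enumerate directed cycles and compute their means (weight / length). Sample:
  cycle 0 → 0: weight = 9, length = 1, mean = 9/1 ≈ 9.000
  cycle 1 → 1: weight = 6, length = 1, mean = 6/1 ≈ 6.000
  cycle 0 → 1 → 0: weight = 10, length = 2, mean = 10/2 ≈ 5.000
  cycle 1 → 0 → 1: weight = 10, length = 2, mean = 10/2 ≈ 5.000
Minimum mean = 5.000, attained e.g. along the cycle 0 → 1 → 0 with weight 10 and length 2. So λ(A) = 10/2 = 5.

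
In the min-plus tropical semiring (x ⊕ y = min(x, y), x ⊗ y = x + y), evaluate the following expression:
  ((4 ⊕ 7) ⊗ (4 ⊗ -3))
((4 ⊕ 7) ⊗ (4 ⊗ -3)) = 5

Expand innermost to outermost. Recall ⊕ takes the minimum of its arguments and ⊗ takes their sum. Working out the expression ((4 ⊕ 7) ⊗ (4 ⊗ -3)) gives 5.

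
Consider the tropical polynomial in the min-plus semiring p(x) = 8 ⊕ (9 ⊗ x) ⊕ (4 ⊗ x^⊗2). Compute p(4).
p(4) = 8

A tropical monomial a ⊗ x^⊗i evaluates to a + i · x. Evaluating each term at x = 4:
  Term 0 contributes 8 + 0 · 4 = 8
  Term 1 contributes 9 + 1 · 4 = 13
  Term 2 contributes 4 + 2 · 4 = 12
p(4) = ⊕ of these = min[8, 13, 12] = 8.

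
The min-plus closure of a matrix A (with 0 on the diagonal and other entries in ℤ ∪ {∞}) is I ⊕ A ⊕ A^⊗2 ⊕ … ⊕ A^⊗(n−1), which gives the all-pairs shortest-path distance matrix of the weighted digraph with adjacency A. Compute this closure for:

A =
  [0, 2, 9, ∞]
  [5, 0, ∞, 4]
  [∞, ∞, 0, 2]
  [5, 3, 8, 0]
Closure =
  [0, 2, 9, 6]
  [5, 0, 12, 4]
  [7, 5, 0, 2]
  [5, 3, 8, 0]

This is the Floyd-Warshall all-pairs shortest-path computation. For each intermediate vertex k = 0, 1, …, 3, update dist[i][j] ← min(dist[i][j], dist[i][k] + dist[k][j]). The final matrix gives, for each (i, j), the minimum total weight of any directed path from i to j (possibly empty when i = j).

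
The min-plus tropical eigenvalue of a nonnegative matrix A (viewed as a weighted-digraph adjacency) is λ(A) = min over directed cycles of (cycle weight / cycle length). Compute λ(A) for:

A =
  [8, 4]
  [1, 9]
λ(A) = 5/2

Enumerate directed cycles and compute their means (weight / length). Sample:
  cycle 0 → 0: weight = 8, length = 1, mean = 8/1 ≈ 8.000
  cycle 1 → 1: weight = 9, length = 1, mean = 9/1 ≈ 9.000
  cycle 0 → 1 → 0: weight = 5, length = 2, mean = 5/2 ≈ 2.500
  cycle 1 → 0 → 1: weight = 5, length = 2, mean = 5/2 ≈ 2.500
Minimum mean = 2.500, attained e.g. along the cycle 0 → 1 → 0 with weight 5 and length 2. So λ(A) = 5/2 = 5/2.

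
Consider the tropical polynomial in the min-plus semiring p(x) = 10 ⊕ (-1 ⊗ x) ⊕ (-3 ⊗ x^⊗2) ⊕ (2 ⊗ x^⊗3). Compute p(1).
p(1) = -1

A tropical monomial a ⊗ x^⊗i evaluates to a + i · x. Evaluating each term at x = 1:
  Term 0 contributes 10 + 0 · 1 = 10
  Term 1 contributes -1 + 1 · 1 = 0
  Term 2 contributes -3 + 2 · 1 = -1
  Term 3 contributes 2 + 3 · 1 = 5
p(1) = ⊕ of these = min[10, 0, -1, 5] = -1.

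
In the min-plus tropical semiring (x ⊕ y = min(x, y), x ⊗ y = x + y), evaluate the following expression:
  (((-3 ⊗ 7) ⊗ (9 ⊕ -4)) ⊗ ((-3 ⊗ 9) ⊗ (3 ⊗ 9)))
(((-3 ⊗ 7) ⊗ (9 ⊕ -4)) ⊗ ((-3 ⊗ 9) ⊗ (3 ⊗ 9))) = 18

Expand innermost to outermost. Recall ⊕ takes the minimum of its arguments and ⊗ takes their sum. Working out the expression (((-3 ⊗ 7) ⊗ (9 ⊕ -4)) ⊗ ((-3 ⊗ 9) ⊗ (3 ⊗ 9))) gives 18.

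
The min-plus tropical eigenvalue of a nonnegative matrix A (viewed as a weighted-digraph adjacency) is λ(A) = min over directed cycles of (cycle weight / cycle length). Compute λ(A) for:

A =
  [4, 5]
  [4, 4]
λ(A) = 4

Enumerate directed cycles and compute their means (weight / length). Sample:
  cycle 0 → 0: weight = 4, length = 1, mean = 4/1 ≈ 4.000
  cycle 1 → 1: weight = 4, length = 1, mean = 4/1 ≈ 4.000
  cycle 0 → 1 → 0: weight = 9, length = 2, mean = 9/2 ≈ 4.500
  cycle 1 → 0 → 1: weight = 9, length = 2, mean = 9/2 ≈ 4.500
Minimum mean = 4.000, attained e.g. along the cycle 0 → 0 with weight 4 and length 1. So λ(A) = 4/1 = 4.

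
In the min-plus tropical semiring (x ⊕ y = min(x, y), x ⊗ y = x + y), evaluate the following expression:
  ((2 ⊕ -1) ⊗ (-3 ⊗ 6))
((2 ⊕ -1) ⊗ (-3 ⊗ 6)) = 2

Expand innermost to outermost. Recall ⊕ takes the minimum of its arguments and ⊗ takes their sum. Working out the expression ((2 ⊕ -1) ⊗ (-3 ⊗ 6)) gives 2.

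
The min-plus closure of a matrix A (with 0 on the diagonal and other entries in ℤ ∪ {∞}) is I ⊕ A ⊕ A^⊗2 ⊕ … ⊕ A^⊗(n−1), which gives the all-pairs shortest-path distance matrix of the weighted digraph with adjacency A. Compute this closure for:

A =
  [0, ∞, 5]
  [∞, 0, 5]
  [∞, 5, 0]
Closure =
  [0, 10, 5]
  [∞, 0, 5]
  [∞, 5, 0]

This is the Floyd-Warshall all-pairs shortest-path computation. For each intermediate vertex k = 0, 1, …, 2, update dist[i][j] ← min(dist[i][j], dist[i][k] + dist[k][j]). The final matrix gives, for each (i, j), the minimum total weight of any directed path from i to j (possibly empty when i = j).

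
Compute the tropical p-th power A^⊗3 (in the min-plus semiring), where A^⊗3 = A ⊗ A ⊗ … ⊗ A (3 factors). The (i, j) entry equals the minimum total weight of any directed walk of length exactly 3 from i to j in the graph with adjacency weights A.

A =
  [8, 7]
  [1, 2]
A^⊗3 =
  [10, 11]
  [5, 6]

Each entry (A^⊗3)_ij equals the minimum over all length-3 walks i = v_0 → v_1 → … → v_3 = j of Σ_t A[v_t][v_{t+1}]. For example, for (i, j) = (0, 1) we minimise over 4 possible intermediate vertex sequences; the minimum is 11, attained along the walk 0 → 1 → 1 → 1.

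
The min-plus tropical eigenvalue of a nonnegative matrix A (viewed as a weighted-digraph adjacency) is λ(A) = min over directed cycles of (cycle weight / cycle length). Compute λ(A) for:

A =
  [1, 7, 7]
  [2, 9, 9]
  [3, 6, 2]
λ(A) = 1

Enumerate directed cycles and compute their means (weight / length). Sample:
  cycle 0 → 0: weight = 1, length = 1, mean = 1/1 ≈ 1.000
  cycle 1 → 1: weight = 9, length = 1, mean = 9/1 ≈ 9.000
  cycle 2 → 2: weight = 2, length = 1, mean = 2/1 ≈ 2.000
  cycle 0 → 1 → 0: weight = 9, length = 2, mean = 9/2 ≈ 4.500
  cycle 0 → 2 → 0: weight = 10, length = 2, mean = 10/2 ≈ 5.000
  cycle 1 → 0 → 1: weight = 9, length = 2, mean = 9/2 ≈ 4.500
Minimum mean = 1.000, attained e.g. along the cycle 0 → 0 with weight 1 and length 1. So λ(A) = 1/1 = 1.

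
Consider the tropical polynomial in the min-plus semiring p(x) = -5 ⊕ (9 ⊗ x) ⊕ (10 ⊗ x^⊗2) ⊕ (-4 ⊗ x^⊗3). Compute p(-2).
p(-2) = -10

A tropical monomial a ⊗ x^⊗i evaluates to a + i · x. Evaluating each term at x = -2:
  Term 0 contributes -5 + 0 · -2 = -5
  Term 1 contributes 9 + 1 · -2 = 7
  Term 2 contributes 10 + 2 · -2 = 6
  Term 3 contributes -4 + 3 · -2 = -10
p(-2) = ⊕ of these = min[-5, 7, 6, -10] = -10.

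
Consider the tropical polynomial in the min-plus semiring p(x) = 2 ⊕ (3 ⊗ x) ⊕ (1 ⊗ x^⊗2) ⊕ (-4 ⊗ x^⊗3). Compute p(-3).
p(-3) = -13

A tropical monomial a ⊗ x^⊗i evaluates to a + i · x. Evaluating each term at x = -3:
  Term 0 contributes 2 + 0 · -3 = 2
  Term 1 contributes 3 + 1 · -3 = 0
  Term 2 contributes 1 + 2 · -3 = -5
  Term 3 contributes -4 + 3 · -3 = -13
p(-3) = ⊕ of these = min[2, 0, -5, -13] = -13.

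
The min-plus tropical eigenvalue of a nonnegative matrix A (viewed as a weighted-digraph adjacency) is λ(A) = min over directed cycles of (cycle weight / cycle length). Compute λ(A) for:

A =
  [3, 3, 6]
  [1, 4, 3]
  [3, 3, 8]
λ(A) = 2

Enumerate directed cycles and compute their means (weight / length). Sample:
  cycle 0 → 0: weight = 3, length = 1, mean = 3/1 ≈ 3.000
  cycle 1 → 1: weight = 4, length = 1, mean = 4/1 ≈ 4.000
  cycle 2 → 2: weight = 8, length = 1, mean = 8/1 ≈ 8.000
  cycle 0 → 1 → 0: weight = 4, length = 2, mean = 4/2 ≈ 2.000
  cycle 0 → 2 → 0: weight = 9, length = 2, mean = 9/2 ≈ 4.500
  cycle 1 → 0 → 1: weight = 4, length = 2, mean = 4/2 ≈ 2.000
Minimum mean = 2.000, attained e.g. along the cycle 0 → 1 → 0 with weight 4 and length 2. So λ(A) = 4/2 = 2.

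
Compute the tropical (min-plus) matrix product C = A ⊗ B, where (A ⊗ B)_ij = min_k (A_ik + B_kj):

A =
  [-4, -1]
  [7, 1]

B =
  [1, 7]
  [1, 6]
A ⊗ B =
  [-3, 3]
  [2, 7]

Apply the min-plus product entry-by-entry:
  C[0][0] = min over k of (A[0][0] + B[0][0] = -4 + 1 = -3, A[0][1] + B[1][0] = -1 + 1 = 0) = -3 (attained at k = 0)
  C[0][1] = min over k of (A[0][0] + B[0][1] = -4 + 7 = 3, A[0][1] + B[1][1] = -1 + 6 = 5) = 3 (attained at k = 0)
  C[1][0] = min over k of (A[1][0] + B[0][0] = 7 + 1 = 8, A[1][1] + B[1][0] = 1 + 1 = 2) = 2 (attained at k = 1)
  C[1][1] = min over k of (A[1][0] + B[0][1] = 7 + 7 = 14, A[1][1] + B[1][1] = 1 + 6 = 7) = 7 (attained at k = 1)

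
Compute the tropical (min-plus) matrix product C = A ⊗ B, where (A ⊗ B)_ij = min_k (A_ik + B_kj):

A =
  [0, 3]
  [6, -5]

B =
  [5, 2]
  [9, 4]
A ⊗ B =
  [5, 2]
  [4, -1]

Apply the min-plus product entry-by-entry:
  C[0][0] = min over k of (A[0][0] + B[0][0] = 0 + 5 = 5, A[0][1] + B[1][0] = 3 + 9 = 12) = 5 (attained at k = 0)
  C[0][1] = min over k of (A[0][0] + B[0][1] = 0 + 2 = 2, A[0][1] + B[1][1] = 3 + 4 = 7) = 2 (attained at k = 0)
  C[1][0] = min over k of (A[1][0] + B[0][0] = 6 + 5 = 11, A[1][1] + B[1][0] = -5 + 9 = 4) = 4 (attained at k = 1)
  C[1][1] = min over k of (A[1][0] + B[0][1] = 6 + 2 = 8, A[1][1] + B[1][1] = -5 + 4 = -1) = -1 (attained at k = 1)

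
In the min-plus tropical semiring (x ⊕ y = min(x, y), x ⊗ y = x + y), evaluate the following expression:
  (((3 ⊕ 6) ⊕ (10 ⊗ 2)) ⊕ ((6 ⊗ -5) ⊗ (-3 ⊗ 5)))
(((3 ⊕ 6) ⊕ (10 ⊗ 2)) ⊕ ((6 ⊗ -5) ⊗ (-3 ⊗ 5))) = 3

Expand innermost to outermost. Recall ⊕ takes the minimum of its arguments and ⊗ takes their sum. Working out the expression (((3 ⊕ 6) ⊕ (10 ⊗ 2)) ⊕ ((6 ⊗ -5) ⊗ (-3 ⊗ 5))) gives 3.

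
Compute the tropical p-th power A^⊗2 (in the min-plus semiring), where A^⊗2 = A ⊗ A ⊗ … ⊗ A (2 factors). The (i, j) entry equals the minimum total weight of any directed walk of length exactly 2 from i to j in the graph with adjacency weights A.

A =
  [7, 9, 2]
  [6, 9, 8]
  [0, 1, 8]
A^⊗2 =
  [2, 3, 9]
  [8, 9, 8]
  [7, 9, 2]

Each entry (A^⊗2)_ij equals the minimum over all length-2 walks i = v_0 → v_1 → … → v_2 = j of Σ_t A[v_t][v_{t+1}]. For example, for (i, j) = (0, 2) we minimise over 3 possible intermediate vertex sequences; the minimum is 9, attained along the walk 0 → 0 → 2.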